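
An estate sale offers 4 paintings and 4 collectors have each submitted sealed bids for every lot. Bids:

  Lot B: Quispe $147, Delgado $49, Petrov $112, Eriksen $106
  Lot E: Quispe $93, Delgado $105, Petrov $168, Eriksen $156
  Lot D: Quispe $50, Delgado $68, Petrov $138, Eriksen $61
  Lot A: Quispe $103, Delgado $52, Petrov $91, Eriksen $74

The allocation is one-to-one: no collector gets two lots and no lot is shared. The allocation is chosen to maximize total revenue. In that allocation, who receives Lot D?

Petrov receives Lot D.

Optimal: Quispe→Lot B ($147), Delgado→Lot A ($52), Petrov→Lot D ($138), Eriksen→Lot E ($156) — total 147+52+138+156 = $493.
Column-greedy (each lot in turn goes to its best remaining collector) gives $457, worse by 36.
Checked against all permutations: $493 is optimal.
Petrov's own top lot is Lot E ($168), but forcing Petrov→Lot E and reassigning the rest optimally gives only $457 — worse by 36.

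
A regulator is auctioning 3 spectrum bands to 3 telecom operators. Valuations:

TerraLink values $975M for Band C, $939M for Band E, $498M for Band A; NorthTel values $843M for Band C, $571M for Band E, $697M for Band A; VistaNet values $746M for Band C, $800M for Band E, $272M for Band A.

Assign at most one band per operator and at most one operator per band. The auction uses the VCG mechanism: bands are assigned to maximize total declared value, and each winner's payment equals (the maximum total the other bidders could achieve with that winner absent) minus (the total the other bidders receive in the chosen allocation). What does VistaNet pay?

VistaNet pays $110M.

Efficient allocation: TerraLink→Band C ($975M), NorthTel→Band A ($697M), VistaNet→Band E ($800M); total welfare W = $2472M.
VistaNet receives Band E at value $800M, so the others get W − 800 = $1672M.
Without VistaNet: best allocation of the remaining 2 bidders over all 3 bands is TerraLink→Band E ($939M), NorthTel→Band C ($843M), total $1782M.
VCG payment = (others' best without VistaNet) − (others' welfare with VistaNet) = 1782 − 1672 = $110M.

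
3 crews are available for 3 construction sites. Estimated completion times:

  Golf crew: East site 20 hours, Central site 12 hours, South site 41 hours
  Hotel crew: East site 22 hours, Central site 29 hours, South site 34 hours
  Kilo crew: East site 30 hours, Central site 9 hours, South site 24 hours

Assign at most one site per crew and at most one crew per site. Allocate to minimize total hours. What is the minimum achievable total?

Minimum total: 58 hours

This is a one-to-one assignment (minimum-cost bipartite matching).
Optimal: Golf crew→Central site (12 hours), Hotel crew→East site (22 hours), Kilo crew→South site (24 hours) — total 12+22+24 = 58 hours.
Min-entry greedy (repeatedly take the single cheapest remaining cell) gives 63 hours, worse by 5.
Next-best assignment: Golf crew→East site, Hotel crew→South site, Kilo crew→Central site = 63 hours.
Swapping Golf crew↔Hotel crew (Golf crew→East site 20 hours, Hotel crew→Central site 29 hours) adds 15.
Checked against all permutations: 58 hours is optimal.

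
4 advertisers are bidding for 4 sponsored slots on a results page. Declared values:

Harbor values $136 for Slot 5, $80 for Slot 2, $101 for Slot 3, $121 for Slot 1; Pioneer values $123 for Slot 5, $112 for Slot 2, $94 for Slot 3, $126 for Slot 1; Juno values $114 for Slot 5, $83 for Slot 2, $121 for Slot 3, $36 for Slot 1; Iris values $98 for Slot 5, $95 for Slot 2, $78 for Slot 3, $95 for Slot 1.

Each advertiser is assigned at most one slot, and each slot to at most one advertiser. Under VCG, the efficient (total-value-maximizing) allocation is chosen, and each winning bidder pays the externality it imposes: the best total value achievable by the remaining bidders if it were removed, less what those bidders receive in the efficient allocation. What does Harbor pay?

Efficient allocation: Harbor→Slot 5 ($136), Pioneer→Slot 1 ($126), Juno→Slot 3 ($121), Iris→Slot 2 ($95); total welfare W = $478.
Harbor receives Slot 5 at value $136, so the others get W − 136 = $342.
Without Harbor: best allocation of the remaining 3 bidders over all 4 slots is Pioneer→Slot 1 ($126), Juno→Slot 3 ($121), Iris→Slot 5 ($98), total $345.
VCG payment = (others' best without Harbor) − (others' welfare with Harbor) = 345 − 342 = $3.

Harbor pays $3.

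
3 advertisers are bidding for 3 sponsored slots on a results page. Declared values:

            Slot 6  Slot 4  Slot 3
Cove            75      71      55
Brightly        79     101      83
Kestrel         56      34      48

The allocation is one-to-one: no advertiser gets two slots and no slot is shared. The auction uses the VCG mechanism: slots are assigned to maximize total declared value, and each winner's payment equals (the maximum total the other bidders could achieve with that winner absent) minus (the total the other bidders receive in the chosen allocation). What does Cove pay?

Efficient allocation: Cove→Slot 6 ($75), Brightly→Slot 4 ($101), Kestrel→Slot 3 ($48); total welfare W = $224.
Cove receives Slot 6 at value $75, so the others get W − 75 = $149.
Without Cove: best allocation of the remaining 2 bidders over all 3 slots is Brightly→Slot 4 ($101), Kestrel→Slot 6 ($56), total $157.
VCG payment = (others' best without Cove) − (others' welfare with Cove) = 157 − 149 = $8.

Cove pays $8.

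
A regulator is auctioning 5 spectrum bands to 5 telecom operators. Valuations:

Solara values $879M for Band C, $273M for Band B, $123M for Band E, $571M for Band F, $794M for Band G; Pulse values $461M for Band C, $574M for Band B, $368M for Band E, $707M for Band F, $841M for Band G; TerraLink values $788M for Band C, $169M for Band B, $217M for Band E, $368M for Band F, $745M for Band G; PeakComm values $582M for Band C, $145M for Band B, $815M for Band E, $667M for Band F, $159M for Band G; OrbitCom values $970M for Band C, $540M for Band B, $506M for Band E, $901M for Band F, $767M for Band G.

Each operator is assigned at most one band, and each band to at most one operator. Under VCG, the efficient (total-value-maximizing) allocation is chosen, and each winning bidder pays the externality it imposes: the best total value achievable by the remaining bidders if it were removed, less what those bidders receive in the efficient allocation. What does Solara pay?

Solara pays $310M.

Efficient allocation: Solara→Band C ($879M), Pulse→Band B ($574M), TerraLink→Band G ($745M), PeakComm→Band E ($815M), OrbitCom→Band F ($901M); total welfare W = $3914M.
Solara receives Band C at value $879M, so the others get W − 879 = $3035M.
Without Solara: best allocation of the remaining 4 bidders over all 5 bands is Pulse→Band G ($841M), TerraLink→Band C ($788M), PeakComm→Band E ($815M), OrbitCom→Band F ($901M), total $3345M.
VCG payment = (others' best without Solara) − (others' welfare with Solara) = 3345 − 3035 = $310M.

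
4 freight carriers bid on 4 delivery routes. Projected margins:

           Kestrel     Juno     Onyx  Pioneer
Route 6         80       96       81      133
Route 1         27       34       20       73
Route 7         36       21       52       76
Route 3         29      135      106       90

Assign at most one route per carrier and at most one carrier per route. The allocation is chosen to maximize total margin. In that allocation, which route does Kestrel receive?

Optimal: Kestrel→Route 1 ($27k), Juno→Route 3 ($135k), Onyx→Route 7 ($52k), Pioneer→Route 6 ($133k) — total 27+135+52+133 = $347k.
Kestrel's own top route is Route 6 ($80k), but forcing Kestrel→Route 6 and reassigning the rest optimally gives only $340k — worse by 7.

Kestrel receives Route 1.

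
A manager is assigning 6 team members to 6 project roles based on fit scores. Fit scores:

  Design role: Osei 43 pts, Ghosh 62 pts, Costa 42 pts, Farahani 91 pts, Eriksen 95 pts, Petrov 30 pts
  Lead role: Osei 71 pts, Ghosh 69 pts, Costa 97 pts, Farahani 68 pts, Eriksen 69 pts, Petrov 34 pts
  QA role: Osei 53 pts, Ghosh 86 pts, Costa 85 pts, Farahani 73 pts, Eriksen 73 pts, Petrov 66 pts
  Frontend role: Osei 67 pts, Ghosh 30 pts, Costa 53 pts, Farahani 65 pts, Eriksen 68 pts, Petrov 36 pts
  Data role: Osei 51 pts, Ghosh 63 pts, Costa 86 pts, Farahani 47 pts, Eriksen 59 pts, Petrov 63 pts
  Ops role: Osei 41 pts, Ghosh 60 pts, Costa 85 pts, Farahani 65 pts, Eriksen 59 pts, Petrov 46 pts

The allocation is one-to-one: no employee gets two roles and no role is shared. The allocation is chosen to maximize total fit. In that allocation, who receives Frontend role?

Optimal: Osei→Frontend role (67 pts), Ghosh→QA role (86 pts), Costa→Lead role (97 pts), Farahani→Ops role (65 pts), Eriksen→Design role (95 pts), Petrov→Data role (63 pts) — total 67+86+97+65+95+63 = 473 pts.
Row-greedy (each employee in turn takes its best remaining role) gives 448 pts, worse by 25.
Next-best assignment: Osei→Lead role, Ghosh→QA role, Costa→Ops role, Farahani→Frontend role, Eriksen→Design role, Petrov→Data role = 465 pts.
Swapping Osei↔Petrov (Osei→Data role 51 pts, Petrov→Frontend role 36 pts) loses 43.
No other one-to-one assignment exceeds 473 pts.
Osei's own top role is Lead role (71 pts), but forcing Osei→Lead role and reassigning the rest optimally gives only 465 pts — worse by 8.

Osei receives Frontend role.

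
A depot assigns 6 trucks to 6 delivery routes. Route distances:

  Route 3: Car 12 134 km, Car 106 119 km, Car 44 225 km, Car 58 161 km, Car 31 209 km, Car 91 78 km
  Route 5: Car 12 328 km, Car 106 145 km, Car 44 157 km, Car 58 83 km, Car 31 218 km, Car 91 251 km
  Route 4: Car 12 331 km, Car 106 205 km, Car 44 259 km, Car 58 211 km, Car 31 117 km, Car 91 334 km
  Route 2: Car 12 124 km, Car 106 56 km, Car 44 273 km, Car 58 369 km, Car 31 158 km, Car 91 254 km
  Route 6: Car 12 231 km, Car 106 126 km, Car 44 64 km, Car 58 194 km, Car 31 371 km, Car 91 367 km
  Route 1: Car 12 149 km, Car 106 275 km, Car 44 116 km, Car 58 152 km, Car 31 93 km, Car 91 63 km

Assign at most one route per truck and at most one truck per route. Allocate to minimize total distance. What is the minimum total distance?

Minimum total: 517 km

Optimal: Car 12→Route 3 (134 km), Car 106→Route 2 (56 km), Car 44→Route 6 (64 km), Car 58→Route 5 (83 km), Car 31→Route 4 (117 km), Car 91→Route 1 (63 km) — total 134+56+64+83+117+63 = 517 km.
Column-greedy (each route in turn goes to its cheapest remaining truck) gives 547 km, worse by 30.
Swapping Car 31↔Car 91 (Car 31→Route 1 93 km, Car 91→Route 4 334 km) adds 247.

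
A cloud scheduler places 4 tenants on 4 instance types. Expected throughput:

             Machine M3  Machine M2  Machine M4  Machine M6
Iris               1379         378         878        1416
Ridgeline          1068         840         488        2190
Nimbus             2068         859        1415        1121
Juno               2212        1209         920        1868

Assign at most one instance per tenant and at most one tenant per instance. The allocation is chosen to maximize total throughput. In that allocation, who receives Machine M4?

Iris receives Machine M4.

Optimal: Iris→Machine M4 (878 ops/s), Ridgeline→Machine M6 (2190 ops/s), Nimbus→Machine M3 (2068 ops/s), Juno→Machine M2 (1209 ops/s) — total 878+2190+2068+1209 = 6345 ops/s.
Column-greedy (each instance in turn goes to its best remaining tenant) gives 6139 ops/s, worse by 206.
Next-best assignment: Iris→Machine M2, Ridgeline→Machine M6, Nimbus→Machine M4, Juno→Machine M3 = 6195 ops/s.
No other one-to-one assignment exceeds 6345 ops/s.
Iris's own top instance is Machine M6 (1416 ops/s), but forcing Iris→Machine M6 and reassigning the rest optimally gives only 5883 ops/s — worse by 462.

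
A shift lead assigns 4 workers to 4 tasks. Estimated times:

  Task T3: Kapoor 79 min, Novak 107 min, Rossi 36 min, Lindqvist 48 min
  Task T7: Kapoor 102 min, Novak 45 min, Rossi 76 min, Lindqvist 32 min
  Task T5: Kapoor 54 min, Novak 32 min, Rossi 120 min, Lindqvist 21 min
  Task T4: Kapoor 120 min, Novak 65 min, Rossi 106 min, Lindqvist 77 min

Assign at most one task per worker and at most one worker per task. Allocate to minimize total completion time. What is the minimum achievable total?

This is a one-to-one assignment (minimum-cost bipartite matching).
Optimal: Kapoor→Task T5 (54 min), Novak→Task T4 (65 min), Rossi→Task T3 (36 min), Lindqvist→Task T7 (32 min) — total 54+65+36+32 = 187 min.
Min-entry greedy (repeatedly take the single cheapest remaining cell) gives 222 min, worse by 35.
Next-best assignment: Kapoor→Task T5, Novak→Task T7, Rossi→Task T3, Lindqvist→Task T4 = 212 min.
Checked against all permutations: 187 min is optimal.

Minimum total: 187 min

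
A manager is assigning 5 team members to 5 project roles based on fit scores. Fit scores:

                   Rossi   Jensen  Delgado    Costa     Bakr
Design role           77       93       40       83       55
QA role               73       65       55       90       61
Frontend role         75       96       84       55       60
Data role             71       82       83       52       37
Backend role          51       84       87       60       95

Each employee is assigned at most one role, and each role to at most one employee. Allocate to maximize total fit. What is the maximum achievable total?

Max total: 441 pts

Optimal: Rossi→Design role (77 pts), Jensen→Frontend role (96 pts), Delgado→Data role (83 pts), Costa→QA role (90 pts), Bakr→Backend role (95 pts) — total 77+96+83+90+95 = 441 pts.
Row-greedy (each employee in turn takes its best remaining role) gives 387 pts, worse by 54.
Next-best assignment: Rossi→Frontend role, Jensen→Design role, Delgado→Data role, Costa→QA role, Bakr→Backend role = 436 pts.
Checked against all permutations: 441 pts is optimal.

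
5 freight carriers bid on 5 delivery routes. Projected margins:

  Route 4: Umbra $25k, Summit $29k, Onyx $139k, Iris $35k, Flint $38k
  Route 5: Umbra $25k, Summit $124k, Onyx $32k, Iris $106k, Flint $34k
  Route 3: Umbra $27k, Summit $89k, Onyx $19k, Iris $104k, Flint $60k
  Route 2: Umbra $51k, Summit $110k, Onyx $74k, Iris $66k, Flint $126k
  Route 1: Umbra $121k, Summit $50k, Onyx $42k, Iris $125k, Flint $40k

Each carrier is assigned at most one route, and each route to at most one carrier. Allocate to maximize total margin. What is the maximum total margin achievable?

Maximum total: $614k

Optimal: Umbra→Route 1 ($121k), Summit→Route 5 ($124k), Onyx→Route 4 ($139k), Iris→Route 3 ($104k), Flint→Route 2 ($126k) — total 121+124+139+104+126 = $614k.
Max-entry greedy (repeatedly take the single best remaining cell) gives $541k, worse by 73.
Checked against all permutations: $614k is optimal.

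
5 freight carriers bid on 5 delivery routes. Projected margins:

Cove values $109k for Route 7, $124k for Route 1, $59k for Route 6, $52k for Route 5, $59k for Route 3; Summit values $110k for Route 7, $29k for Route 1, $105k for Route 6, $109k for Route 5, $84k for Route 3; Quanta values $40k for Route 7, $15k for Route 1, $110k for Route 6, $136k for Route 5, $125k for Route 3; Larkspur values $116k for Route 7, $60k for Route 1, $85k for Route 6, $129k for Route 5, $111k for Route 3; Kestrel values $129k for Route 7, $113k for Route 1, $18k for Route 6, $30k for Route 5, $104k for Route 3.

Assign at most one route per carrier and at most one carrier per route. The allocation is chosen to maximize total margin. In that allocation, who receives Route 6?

Summit receives Route 6.

This is the linear assignment problem.
Optimal: Cove→Route 1 ($124k), Summit→Route 6 ($105k), Quanta→Route 3 ($125k), Larkspur→Route 5 ($129k), Kestrel→Route 7 ($129k) — total 124+105+125+129+129 = $612k.
Column-greedy (each route in turn goes to its best remaining carrier) gives $576k, worse by 36.
Next-best assignment: Cove→Route 1, Summit→Route 6, Quanta→Route 5, Larkspur→Route 3, Kestrel→Route 7 = $605k.
Swapping Kestrel↔Quanta (Kestrel→Route 3 $104k, Quanta→Route 7 $40k) loses 110.
No other one-to-one assignment exceeds $612k.
Summit's own top route is Route 7 ($110k), but forcing Summit→Route 7 and reassigning the rest optimally gives only $577k — worse by 35.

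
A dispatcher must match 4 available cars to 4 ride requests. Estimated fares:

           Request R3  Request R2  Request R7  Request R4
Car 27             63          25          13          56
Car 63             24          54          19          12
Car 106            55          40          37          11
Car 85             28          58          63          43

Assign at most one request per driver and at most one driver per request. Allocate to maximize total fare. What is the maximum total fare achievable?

Optimal: Car 27→Request R4 ($56), Car 63→Request R2 ($54), Car 106→Request R3 ($55), Car 85→Request R7 ($63) — total 56+54+55+63 = $228.
Row-greedy (each driver in turn takes its best remaining request) gives $197, worse by 31.
Swapping Car 106↔Car 27 (Car 106→Request R4 $11, Car 27→Request R3 $63) loses 37.
Checked against all permutations: $228 is optimal.

Maximum total: $228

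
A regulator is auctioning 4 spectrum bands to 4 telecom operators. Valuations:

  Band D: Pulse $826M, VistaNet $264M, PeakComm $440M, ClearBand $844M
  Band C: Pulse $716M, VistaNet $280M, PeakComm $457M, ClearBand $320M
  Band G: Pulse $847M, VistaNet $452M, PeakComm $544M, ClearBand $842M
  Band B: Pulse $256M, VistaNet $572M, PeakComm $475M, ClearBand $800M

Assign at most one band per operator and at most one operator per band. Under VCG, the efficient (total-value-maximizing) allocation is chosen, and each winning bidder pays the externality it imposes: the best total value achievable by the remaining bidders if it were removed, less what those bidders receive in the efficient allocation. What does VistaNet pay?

VistaNet pays $22M.

Efficient allocation: Pulse→Band G ($847M), VistaNet→Band B ($572M), PeakComm→Band C ($457M), ClearBand→Band D ($844M); total welfare W = $2720M.
VistaNet receives Band B at value $572M, so the others get W − 572 = $2148M.
Without VistaNet: best allocation of the remaining 3 bidders over all 4 bands is Pulse→Band D ($826M), PeakComm→Band G ($544M), ClearBand→Band B ($800M), total $2170M.
VCG payment = (others' best without VistaNet) − (others' welfare with VistaNet) = 2170 − 2148 = $22M.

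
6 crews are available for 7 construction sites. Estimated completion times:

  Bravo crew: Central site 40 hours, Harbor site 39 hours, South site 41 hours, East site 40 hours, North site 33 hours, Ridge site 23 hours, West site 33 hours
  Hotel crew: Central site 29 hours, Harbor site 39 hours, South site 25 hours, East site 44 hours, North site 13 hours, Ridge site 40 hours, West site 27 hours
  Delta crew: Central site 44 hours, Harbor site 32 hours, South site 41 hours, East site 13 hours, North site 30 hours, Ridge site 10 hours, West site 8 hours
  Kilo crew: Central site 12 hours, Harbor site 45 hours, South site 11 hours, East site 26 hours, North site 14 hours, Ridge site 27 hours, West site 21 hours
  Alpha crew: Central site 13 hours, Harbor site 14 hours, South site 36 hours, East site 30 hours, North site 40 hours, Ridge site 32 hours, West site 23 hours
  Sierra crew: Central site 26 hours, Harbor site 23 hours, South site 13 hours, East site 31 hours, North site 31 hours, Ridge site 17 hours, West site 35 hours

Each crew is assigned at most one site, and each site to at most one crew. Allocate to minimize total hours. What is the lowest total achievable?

Minimum total: 83 hours

This is a one-to-one assignment (minimum-cost bipartite matching).
Optimal: Bravo crew→Ridge site (23 hours), Hotel crew→North site (13 hours), Delta crew→West site (8 hours), Kilo crew→Central site (12 hours), Alpha crew→Harbor site (14 hours), Sierra crew→South site (13 hours) — total 23+13+8+12+14+13 = 83 hours.
Swapping Alpha crew↔Delta crew (Alpha crew→West site 23 hours, Delta crew→Harbor site 32 hours) adds 33.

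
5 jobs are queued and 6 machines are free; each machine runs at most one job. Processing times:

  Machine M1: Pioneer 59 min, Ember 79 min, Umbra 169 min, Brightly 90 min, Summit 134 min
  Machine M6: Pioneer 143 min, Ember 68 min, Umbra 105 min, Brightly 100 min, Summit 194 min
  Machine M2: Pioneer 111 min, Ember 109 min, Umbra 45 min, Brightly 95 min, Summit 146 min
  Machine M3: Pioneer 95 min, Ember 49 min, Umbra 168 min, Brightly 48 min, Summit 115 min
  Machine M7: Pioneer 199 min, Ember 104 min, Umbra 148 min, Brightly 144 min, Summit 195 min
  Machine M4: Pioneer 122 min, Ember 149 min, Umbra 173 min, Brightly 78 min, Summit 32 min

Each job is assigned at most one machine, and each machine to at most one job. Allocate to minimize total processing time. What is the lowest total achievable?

Optimal: Pioneer→Machine M1 (59 min), Ember→Machine M6 (68 min), Umbra→Machine M2 (45 min), Brightly→Machine M3 (48 min), Summit→Machine M4 (32 min) — total 59+68+45+48+32 = 252 min.
Row-greedy (each job in turn takes its cheapest remaining machine) gives 425 min, worse by 173.
Next-best assignment: Pioneer→Machine M1, Ember→Machine M3, Umbra→Machine M2, Brightly→Machine M6, Summit→Machine M4 = 285 min.

Minimum total: 252 min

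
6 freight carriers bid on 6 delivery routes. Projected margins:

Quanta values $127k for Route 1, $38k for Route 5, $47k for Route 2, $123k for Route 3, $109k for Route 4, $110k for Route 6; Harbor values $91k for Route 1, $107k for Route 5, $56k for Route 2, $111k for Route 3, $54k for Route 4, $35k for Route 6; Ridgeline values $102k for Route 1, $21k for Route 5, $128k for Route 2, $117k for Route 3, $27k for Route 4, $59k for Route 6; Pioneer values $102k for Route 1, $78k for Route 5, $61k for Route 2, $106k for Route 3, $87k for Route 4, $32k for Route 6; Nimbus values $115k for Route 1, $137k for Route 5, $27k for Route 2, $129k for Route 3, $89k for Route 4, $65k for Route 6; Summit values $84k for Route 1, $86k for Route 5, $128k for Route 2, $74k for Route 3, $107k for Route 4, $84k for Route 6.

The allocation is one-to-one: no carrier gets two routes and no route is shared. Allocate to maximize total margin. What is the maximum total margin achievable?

Max total: $695k

Treat this as an assignment problem: match each carrier to one route.
Optimal: Quanta→Route 6 ($110k), Harbor→Route 3 ($111k), Ridgeline→Route 2 ($128k), Pioneer→Route 1 ($102k), Nimbus→Route 5 ($137k), Summit→Route 4 ($107k) — total 110+111+128+102+137+107 = $695k.
Max-entry greedy (repeatedly take the single best remaining cell) gives $642k, worse by 53.
Every other assignment is strictly worse.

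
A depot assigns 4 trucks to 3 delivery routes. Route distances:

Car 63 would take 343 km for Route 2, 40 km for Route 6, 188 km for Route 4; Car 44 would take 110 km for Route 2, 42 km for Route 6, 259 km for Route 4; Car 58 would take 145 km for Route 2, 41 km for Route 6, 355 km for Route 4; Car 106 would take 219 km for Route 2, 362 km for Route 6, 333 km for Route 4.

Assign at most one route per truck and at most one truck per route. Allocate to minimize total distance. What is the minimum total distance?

Optimal: Car 44→Route 2 (110 km), Car 58→Route 6 (41 km), Car 63→Route 4 (188 km) — total 110+41+188 = 339 km.
Min-entry greedy (repeatedly take the single cheapest remaining cell) gives 483 km, worse by 144.
Next-best assignment: Car 58→Route 2, Car 44→Route 6, Car 63→Route 4 = 375 km.
No other one-to-one assignment undercuts 339 km.

Minimum total: 339 km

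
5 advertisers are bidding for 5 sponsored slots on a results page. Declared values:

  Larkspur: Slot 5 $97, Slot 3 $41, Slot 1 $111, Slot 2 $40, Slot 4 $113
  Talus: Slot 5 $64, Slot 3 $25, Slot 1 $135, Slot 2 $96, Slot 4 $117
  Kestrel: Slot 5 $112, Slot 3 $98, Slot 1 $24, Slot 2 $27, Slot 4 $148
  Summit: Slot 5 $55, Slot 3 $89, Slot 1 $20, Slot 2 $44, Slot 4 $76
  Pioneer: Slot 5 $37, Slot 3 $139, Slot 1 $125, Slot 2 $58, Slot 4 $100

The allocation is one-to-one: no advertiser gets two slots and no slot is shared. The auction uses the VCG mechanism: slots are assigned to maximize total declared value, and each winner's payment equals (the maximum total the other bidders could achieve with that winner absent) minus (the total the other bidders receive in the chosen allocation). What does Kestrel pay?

Efficient allocation: Larkspur→Slot 5 ($97), Talus→Slot 1 ($135), Kestrel→Slot 4 ($148), Summit→Slot 2 ($44), Pioneer→Slot 3 ($139); total welfare W = $563.
Kestrel receives Slot 4 at value $148, so the others get W − 148 = $415.
Without Kestrel: best allocation of the remaining 4 bidders over all 5 slots is Larkspur→Slot 5 ($97), Talus→Slot 1 ($135), Summit→Slot 4 ($76), Pioneer→Slot 3 ($139), total $447.
VCG payment = (others' best without Kestrel) − (others' welfare with Kestrel) = 447 − 415 = $32.

Kestrel pays $32.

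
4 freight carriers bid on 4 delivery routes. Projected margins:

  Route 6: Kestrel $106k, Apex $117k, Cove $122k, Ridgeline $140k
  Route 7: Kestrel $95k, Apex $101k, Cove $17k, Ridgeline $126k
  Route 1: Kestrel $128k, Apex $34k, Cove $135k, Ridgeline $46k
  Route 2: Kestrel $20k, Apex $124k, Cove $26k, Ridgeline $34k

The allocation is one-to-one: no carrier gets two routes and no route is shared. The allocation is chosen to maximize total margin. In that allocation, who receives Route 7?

Ridgeline receives Route 7.

Optimal: Kestrel→Route 1 ($128k), Apex→Route 2 ($124k), Cove→Route 6 ($122k), Ridgeline→Route 7 ($126k) — total 128+124+122+126 = $500k.
Max-entry greedy (repeatedly take the single best remaining cell) gives $494k, worse by 6.
Ridgeline's own top route is Route 6 ($140k), but forcing Ridgeline→Route 6 and reassigning the rest optimally gives only $494k — worse by 6.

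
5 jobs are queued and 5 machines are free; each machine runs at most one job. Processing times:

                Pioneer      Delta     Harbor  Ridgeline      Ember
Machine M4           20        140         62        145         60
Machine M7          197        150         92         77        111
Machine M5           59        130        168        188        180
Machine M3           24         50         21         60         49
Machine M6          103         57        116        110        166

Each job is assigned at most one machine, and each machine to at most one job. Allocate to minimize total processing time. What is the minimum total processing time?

Optimal: Pioneer→Machine M5 (59 min), Delta→Machine M6 (57 min), Harbor→Machine M3 (21 min), Ridgeline→Machine M7 (77 min), Ember→Machine M4 (60 min) — total 59+57+21+77+60 = 274 min.
Row-greedy (each job in turn takes its cheapest remaining machine) gives 452 min, worse by 178.
Next-best assignment: Pioneer→Machine M5, Delta→Machine M6, Harbor→Machine M4, Ridgeline→Machine M7, Ember→Machine M3 = 304 min.

Minimum total: 274 min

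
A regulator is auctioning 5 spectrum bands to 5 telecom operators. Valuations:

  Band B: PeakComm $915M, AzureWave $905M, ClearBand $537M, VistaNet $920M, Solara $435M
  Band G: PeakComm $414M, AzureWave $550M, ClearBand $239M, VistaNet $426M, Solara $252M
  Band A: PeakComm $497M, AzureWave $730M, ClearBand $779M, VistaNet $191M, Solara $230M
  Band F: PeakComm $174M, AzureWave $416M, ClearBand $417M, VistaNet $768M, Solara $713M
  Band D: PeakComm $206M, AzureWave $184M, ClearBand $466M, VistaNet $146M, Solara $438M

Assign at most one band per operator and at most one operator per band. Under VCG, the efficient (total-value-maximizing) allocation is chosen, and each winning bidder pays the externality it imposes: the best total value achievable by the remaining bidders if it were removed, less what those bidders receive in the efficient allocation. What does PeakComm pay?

Efficient allocation: PeakComm→Band B ($915M), AzureWave→Band G ($550M), ClearBand→Band A ($779M), VistaNet→Band F ($768M), Solara→Band D ($438M); total welfare W = $3450M.
PeakComm receives Band B at value $915M, so the others get W − 915 = $2535M.
Without PeakComm: best allocation of the remaining 4 bidders over all 5 bands is AzureWave→Band G ($550M), ClearBand→Band A ($779M), VistaNet→Band B ($920M), Solara→Band F ($713M), total $2962M.
VCG payment = (others' best without PeakComm) − (others' welfare with PeakComm) = 2962 − 2535 = $427M.

PeakComm pays $427M.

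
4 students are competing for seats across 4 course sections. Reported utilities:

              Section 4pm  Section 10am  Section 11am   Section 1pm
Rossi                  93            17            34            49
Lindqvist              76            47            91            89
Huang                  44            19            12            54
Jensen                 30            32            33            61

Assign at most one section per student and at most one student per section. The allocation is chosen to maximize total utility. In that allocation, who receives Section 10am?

This is the linear assignment problem.
Optimal: Rossi→Section 4pm (93 points), Lindqvist→Section 11am (91 points), Huang→Section 1pm (54 points), Jensen→Section 10am (32 points) — total 93+91+54+32 = 270 points.
Next-best assignment: Rossi→Section 4pm, Lindqvist→Section 11am, Huang→Section 10am, Jensen→Section 1pm = 264 points.
Swapping Lindqvist↔Rossi (Lindqvist→Section 4pm 76 points, Rossi→Section 11am 34 points) loses 74.
No other one-to-one assignment exceeds 270 points.
Jensen's own top section is Section 1pm (61 points), but forcing Jensen→Section 1pm and reassigning the rest optimally gives only 264 points — worse by 6.

Jensen receives Section 10am.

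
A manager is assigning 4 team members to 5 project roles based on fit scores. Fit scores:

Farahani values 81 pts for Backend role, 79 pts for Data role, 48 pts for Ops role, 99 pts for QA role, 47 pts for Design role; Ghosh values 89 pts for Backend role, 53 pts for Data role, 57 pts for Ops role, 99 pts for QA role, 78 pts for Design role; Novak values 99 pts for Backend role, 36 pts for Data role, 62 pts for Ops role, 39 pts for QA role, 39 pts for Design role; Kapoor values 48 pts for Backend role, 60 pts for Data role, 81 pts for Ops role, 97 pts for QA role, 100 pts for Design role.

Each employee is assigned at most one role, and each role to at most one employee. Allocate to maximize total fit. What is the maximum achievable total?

This is the linear assignment problem.
Optimal: Farahani→Data role (79 pts), Ghosh→QA role (99 pts), Novak→Backend role (99 pts), Kapoor→Design role (100 pts) — total 79+99+99+100 = 377 pts.
Row-greedy (each employee in turn takes its best remaining role) gives 350 pts, worse by 27.
Next-best assignment: Farahani→Data role, Ghosh→QA role, Novak→Backend role, Kapoor→Ops role = 358 pts.
Every other assignment is strictly worse.

Maximum total: 377 pts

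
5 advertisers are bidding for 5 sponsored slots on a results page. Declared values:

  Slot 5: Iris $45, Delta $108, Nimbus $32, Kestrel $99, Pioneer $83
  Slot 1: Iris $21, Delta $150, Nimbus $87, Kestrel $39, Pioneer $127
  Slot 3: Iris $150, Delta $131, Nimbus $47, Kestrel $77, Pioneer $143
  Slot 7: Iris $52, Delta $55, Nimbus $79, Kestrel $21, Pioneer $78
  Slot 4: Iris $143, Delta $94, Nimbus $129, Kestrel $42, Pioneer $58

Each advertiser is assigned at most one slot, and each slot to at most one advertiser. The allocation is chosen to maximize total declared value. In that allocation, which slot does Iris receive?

Optimal: Iris→Slot 4 ($143), Delta→Slot 1 ($150), Nimbus→Slot 7 ($79), Kestrel→Slot 5 ($99), Pioneer→Slot 3 ($143) — total 143+150+79+99+143 = $614.
Row-greedy (each advertiser in turn takes its best remaining slot) gives $606, worse by 8.
Checked against all permutations: $614 is optimal.
Iris's own top slot is Slot 3 ($150), but forcing Iris→Slot 3 and reassigning the rest optimally gives only $606 — worse by 8.

Iris receives Slot 4.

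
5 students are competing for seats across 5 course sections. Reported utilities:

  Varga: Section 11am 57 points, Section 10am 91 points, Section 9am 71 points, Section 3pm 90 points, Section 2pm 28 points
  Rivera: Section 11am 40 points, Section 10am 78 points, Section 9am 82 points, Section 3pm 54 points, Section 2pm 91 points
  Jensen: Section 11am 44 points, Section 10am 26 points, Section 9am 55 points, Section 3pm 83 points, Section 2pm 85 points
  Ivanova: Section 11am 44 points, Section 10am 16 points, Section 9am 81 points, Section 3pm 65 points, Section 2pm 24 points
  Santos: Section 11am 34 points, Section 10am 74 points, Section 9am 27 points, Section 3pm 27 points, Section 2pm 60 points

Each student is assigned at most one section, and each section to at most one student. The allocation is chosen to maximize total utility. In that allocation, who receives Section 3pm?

This is the linear assignment problem.
Optimal: Varga→Section 11am (57 points), Rivera→Section 2pm (91 points), Jensen→Section 3pm (83 points), Ivanova→Section 9am (81 points), Santos→Section 10am (74 points) — total 57+91+83+81+74 = 386 points.
Column-greedy (each section in turn goes to its best remaining student) gives 359 points, worse by 27.
Next-best assignment: Varga→Section 10am, Rivera→Section 2pm, Jensen→Section 3pm, Ivanova→Section 9am, Santos→Section 11am = 380 points.
Swapping Ivanova↔Jensen (Ivanova→Section 3pm 65 points, Jensen→Section 9am 55 points) loses 44.
Jensen's own top section is Section 2pm (85 points), but forcing Jensen→Section 2pm and reassigning the rest optimally gives only 375 points — worse by 11.

Jensen receives Section 3pm.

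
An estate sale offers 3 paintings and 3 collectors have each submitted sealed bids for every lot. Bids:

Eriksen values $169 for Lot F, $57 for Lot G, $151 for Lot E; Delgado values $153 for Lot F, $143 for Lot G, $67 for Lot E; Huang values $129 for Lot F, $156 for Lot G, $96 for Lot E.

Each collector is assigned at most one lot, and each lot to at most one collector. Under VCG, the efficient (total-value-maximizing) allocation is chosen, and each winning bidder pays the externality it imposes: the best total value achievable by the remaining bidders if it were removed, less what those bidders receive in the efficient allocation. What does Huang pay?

Efficient allocation: Eriksen→Lot E ($151), Delgado→Lot F ($153), Huang→Lot G ($156); total welfare W = $460.
Huang receives Lot G at value $156, so the others get W − 156 = $304.
Without Huang: best allocation of the remaining 2 bidders over all 3 lots is Eriksen→Lot F ($169), Delgado→Lot G ($143), total $312.
VCG payment = (others' best without Huang) − (others' welfare with Huang) = 312 − 304 = $8.

Huang pays $8.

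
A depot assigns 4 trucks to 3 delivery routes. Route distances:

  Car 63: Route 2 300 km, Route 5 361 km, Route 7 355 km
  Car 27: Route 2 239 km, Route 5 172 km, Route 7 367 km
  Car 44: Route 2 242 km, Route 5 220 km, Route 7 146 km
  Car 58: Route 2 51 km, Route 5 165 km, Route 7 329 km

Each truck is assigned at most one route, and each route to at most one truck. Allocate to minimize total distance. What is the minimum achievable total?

Optimal: Car 58→Route 2 (51 km), Car 27→Route 5 (172 km), Car 44→Route 7 (146 km) — total 51+172+146 = 369 km.
Row-greedy (each truck in turn takes its cheapest remaining route) gives 618 km, worse by 249.
Swapping Car 27↔Car 58 (Car 27→Route 2 239 km, Car 58→Route 5 165 km) adds 181.
Every other assignment is strictly worse.

Min total: 369 km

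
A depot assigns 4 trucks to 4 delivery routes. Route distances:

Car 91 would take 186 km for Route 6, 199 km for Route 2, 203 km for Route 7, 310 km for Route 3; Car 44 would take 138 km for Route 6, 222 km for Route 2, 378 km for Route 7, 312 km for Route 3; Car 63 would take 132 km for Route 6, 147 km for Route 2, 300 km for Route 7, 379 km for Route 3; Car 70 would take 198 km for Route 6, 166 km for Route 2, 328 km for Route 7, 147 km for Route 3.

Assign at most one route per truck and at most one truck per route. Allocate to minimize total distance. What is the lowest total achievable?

Minimum total: 635 km

This is a one-to-one assignment (minimum-cost bipartite matching).
Optimal: Car 91→Route 7 (203 km), Car 44→Route 6 (138 km), Car 63→Route 2 (147 km), Car 70→Route 3 (147 km) — total 203+138+147+147 = 635 km.
Next-best assignment: Car 91→Route 7, Car 44→Route 2, Car 63→Route 6, Car 70→Route 3 = 704 km.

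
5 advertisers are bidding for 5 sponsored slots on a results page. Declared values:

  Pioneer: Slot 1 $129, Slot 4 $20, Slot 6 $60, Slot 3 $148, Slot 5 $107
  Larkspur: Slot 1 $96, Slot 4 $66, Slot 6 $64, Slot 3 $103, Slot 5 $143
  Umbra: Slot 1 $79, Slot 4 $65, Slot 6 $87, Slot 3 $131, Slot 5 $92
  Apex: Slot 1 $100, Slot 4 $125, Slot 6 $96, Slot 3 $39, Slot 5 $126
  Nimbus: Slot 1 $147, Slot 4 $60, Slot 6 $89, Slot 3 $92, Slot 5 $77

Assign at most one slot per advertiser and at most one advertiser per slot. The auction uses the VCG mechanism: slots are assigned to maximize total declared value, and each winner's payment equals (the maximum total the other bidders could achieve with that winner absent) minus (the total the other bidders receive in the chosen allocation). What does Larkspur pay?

Larkspur pays $5.

Efficient allocation: Pioneer→Slot 3 ($148), Larkspur→Slot 5 ($143), Umbra→Slot 6 ($87), Apex→Slot 4 ($125), Nimbus→Slot 1 ($147); total welfare W = $650.
Larkspur receives Slot 5 at value $143, so the others get W − 143 = $507.
Without Larkspur: best allocation of the remaining 4 bidders over all 5 slots is Pioneer→Slot 3 ($148), Umbra→Slot 5 ($92), Apex→Slot 4 ($125), Nimbus→Slot 1 ($147), total $512.
VCG payment = (others' best without Larkspur) − (others' welfare with Larkspur) = 512 − 507 = $5.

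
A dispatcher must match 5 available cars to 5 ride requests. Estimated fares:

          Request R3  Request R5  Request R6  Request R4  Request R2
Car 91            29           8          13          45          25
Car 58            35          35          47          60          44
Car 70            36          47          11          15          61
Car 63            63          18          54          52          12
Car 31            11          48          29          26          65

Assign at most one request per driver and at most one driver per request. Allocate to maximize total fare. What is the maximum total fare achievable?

Max total: $267

Optimal: Car 91→Request R4 ($45), Car 58→Request R6 ($47), Car 70→Request R5 ($47), Car 63→Request R3 ($63), Car 31→Request R2 ($65) — total 45+47+47+63+65 = $267.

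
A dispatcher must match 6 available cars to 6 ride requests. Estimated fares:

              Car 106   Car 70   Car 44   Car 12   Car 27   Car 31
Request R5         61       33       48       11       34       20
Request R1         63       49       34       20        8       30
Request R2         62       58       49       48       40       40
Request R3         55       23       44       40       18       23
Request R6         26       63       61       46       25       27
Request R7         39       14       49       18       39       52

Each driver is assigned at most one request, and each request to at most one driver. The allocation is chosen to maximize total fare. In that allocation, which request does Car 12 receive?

Treat this as an assignment problem: match each driver to one request.
Optimal: Car 106→Request R1 ($63), Car 70→Request R2 ($58), Car 44→Request R6 ($61), Car 12→Request R3 ($40), Car 27→Request R5 ($34), Car 31→Request R7 ($52) — total 63+58+61+40+34+52 = $308.
Column-greedy (each request in turn goes to its best remaining driver) gives $265, worse by 43.
Swapping Car 12↔Car 44 (Car 12→Request R6 $46, Car 44→Request R3 $44) loses 11.
Car 12's own top request is Request R2 ($48), but forcing Car 12→Request R2 and reassigning the rest optimally gives only $304 — worse by 4.

Car 12 receives Request R3.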